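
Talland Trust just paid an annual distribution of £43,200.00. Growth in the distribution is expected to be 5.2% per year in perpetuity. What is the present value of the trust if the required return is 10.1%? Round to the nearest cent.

D₁ = D₀ × (1 + g) = £43,200.00 × 1.052 = £45,446.4000
Growing perpetuity: P = D₁ / (r − g) = £45,446.4000 / (0.101 − 0.052) = £927,477.55

£927477.55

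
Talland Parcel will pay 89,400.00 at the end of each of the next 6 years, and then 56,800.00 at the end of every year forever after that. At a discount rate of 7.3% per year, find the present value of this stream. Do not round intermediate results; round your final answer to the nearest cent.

PV of 6-year annuity: 89,400.00 × [1 − (1+0.073)^−6] / 0.073 = 422210.59129
Perpetuity value at year 6: 56,800.00 / 0.073 = 778082.19178
PV of perpetuity: 778082.19178 / (1+0.073)^6 = 509832.06219
Total PV = 422210.59129 + 509832.06219 = 932042.65348

932042.65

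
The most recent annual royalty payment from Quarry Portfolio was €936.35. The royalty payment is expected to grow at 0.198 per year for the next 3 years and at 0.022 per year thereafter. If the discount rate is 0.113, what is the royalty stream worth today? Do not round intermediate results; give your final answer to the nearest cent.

D_1 = 1121.74730
D_2 = 1343.85327
D_3 = 1609.93621
Terminal value at year 3: TV = D_3×(1+g_2)/(r−g_2) = 1645.35481/0.091 = 18080.82207
P_0 = D_1/(1+r)^1 + D_2/(1+r)^2 + D_3/(1+r)^3 + TV/(1+r)^3
    = 1007.85921 + 1084.82959 + 1167.67821 + 13113.92451 = 16374.29152

€16374.29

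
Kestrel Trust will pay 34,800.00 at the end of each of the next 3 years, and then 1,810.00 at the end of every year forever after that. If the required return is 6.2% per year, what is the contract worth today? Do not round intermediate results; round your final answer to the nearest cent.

PV of 3-year annuity: 34,800.00 × [1 − (1+0.062)^−3] / 0.062 = 92677.67668
Perpetuity value at year 3: 1,810.00 / 0.062 = 29193.54839
PV of perpetuity: 29193.54839 / (1+0.062)^3 = 24373.24394
Total PV = 92677.67668 + 24373.24394 = 117050.92062

117050.92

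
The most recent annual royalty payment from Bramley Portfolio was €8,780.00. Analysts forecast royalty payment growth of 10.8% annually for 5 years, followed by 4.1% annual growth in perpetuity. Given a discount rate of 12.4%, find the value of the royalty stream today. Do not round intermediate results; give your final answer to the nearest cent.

€144562.96

D_1 = 9728.24000
D_2 = 10778.88992
D_3 = 11943.01003
D_4 = 13232.85511
D_5 = 14662.00347
Terminal value at year 5: TV = D_5×(1+g_2)/(r−g_2) = 15263.14561/0.083 = 183893.32059
P_0 = D_1/(1+r)^1 + D_2/(1+r)^2 + D_3/(1+r)^3 + D_4/(1+r)^4 + D_5/(1+r)^5 + TV/(1+r)^5
    = 8655.01779 + 8531.81469 + 8410.36537 + 8290.64487 + 8172.62857 + 102502.48608 = 144562.95739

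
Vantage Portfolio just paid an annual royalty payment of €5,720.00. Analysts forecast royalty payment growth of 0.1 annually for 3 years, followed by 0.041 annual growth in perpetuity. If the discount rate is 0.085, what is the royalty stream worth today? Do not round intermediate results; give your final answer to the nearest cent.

D_1 = 6292.00000
D_2 = 6921.20000
D_3 = 7613.32000
Terminal value at year 3: TV = D_3×(1+g_2)/(r−g_2) = 7925.46612/0.044 = 180124.23000
P_0 = D_1/(1+r)^1 + D_2/(1+r)^2 + D_3/(1+r)^3 + TV/(1+r)^3
    = 5799.07834 + 5879.24993 + 5960.52988 + 141020.71839 = 158659.57655

€158659.58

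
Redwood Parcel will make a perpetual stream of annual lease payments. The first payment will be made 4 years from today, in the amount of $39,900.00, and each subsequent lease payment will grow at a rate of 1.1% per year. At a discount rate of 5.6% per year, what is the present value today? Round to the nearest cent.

Value at end of year 3: C₁ / (r − g) = $39,900.00 / (0.056 − 0.011) = $886,666.6667
Discount to today: PV = $886,666.6667 / (1 + 0.056)^3 = $886,666.6667 / 1.177584 = $752,954.32

$752954.32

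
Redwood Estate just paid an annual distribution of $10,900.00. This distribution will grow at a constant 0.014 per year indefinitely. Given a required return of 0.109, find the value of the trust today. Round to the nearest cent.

$116343.16

D₁ = D₀ × (1 + g) = $10,900.00 × 1.014 = $11,052.6000
Growing perpetuity: P = D₁ / (r − g) = $11,052.6000 / (0.109 − 0.014) = $116,343.16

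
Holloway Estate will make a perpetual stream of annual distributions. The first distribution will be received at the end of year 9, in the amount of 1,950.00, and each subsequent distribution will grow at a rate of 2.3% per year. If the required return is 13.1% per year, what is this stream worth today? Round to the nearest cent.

6743.88

Value at end of year 8: C₁ / (r − g) = 1,950.00 / (0.131 − 0.023) = 18,055.5556
Discount to today: PV = 18,055.5556 / (1 + 0.131)^8 = 18,055.5556 / 2.677323 = 6,743.88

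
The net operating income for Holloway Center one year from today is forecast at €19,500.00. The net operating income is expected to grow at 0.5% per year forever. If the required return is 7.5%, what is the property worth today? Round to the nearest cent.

Growing perpetuity: P = D₁ / (r − g) = €19,500.0000 / (0.075 − 0.005) = €278,571.43

€278571.43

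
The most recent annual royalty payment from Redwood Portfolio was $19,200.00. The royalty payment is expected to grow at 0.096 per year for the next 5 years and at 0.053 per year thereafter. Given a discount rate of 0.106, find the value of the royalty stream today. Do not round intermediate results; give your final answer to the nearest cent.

D_1 = 21043.20000
D_2 = 23063.34720
D_3 = 25277.42853
D_4 = 27704.06167
D_5 = 30363.65159
Terminal value at year 5: TV = D_5×(1+g_2)/(r−g_2) = 31972.92512/0.053 = 603262.73820
P_0 = D_1/(1+r)^1 + D_2/(1+r)^2 + D_3/(1+r)^3 + D_4/(1+r)^4 + D_5/(1+r)^5 + TV/(1+r)^5
    = 19026.40145 + 18854.37250 + 18683.89897 + 18514.96679 + 18347.56203 + 364527.97765 = 457955.17939

$457955.18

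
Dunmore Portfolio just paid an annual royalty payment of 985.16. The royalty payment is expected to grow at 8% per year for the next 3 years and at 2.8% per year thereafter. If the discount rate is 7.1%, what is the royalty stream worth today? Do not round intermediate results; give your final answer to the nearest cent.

D_1 = 1063.97280
D_2 = 1149.09062
D_3 = 1241.01787
Terminal value at year 3: TV = D_3×(1+g_2)/(r−g_2) = 1275.76637/0.043 = 29668.98545
P_0 = D_1/(1+r)^1 + D_2/(1+r)^2 + D_3/(1+r)^3 + TV/(1+r)^3
    = 993.43866 + 1001.78688 + 1010.20526 + 24150.95358 = 27156.38437

27156.38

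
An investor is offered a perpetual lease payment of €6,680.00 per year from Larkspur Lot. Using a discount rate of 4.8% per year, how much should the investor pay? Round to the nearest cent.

Level perpetuity: PV = C / r = €6,680.00 / 0.048 = €139,166.67

€139166.67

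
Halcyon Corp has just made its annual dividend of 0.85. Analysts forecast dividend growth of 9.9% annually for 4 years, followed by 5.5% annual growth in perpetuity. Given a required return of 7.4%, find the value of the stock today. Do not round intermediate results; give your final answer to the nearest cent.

D_1 = 0.93415
D_2 = 1.02663
D_3 = 1.12827
D_4 = 1.23997
Terminal value at year 4: TV = D_4×(1+g_2)/(r−g_2) = 1.30816/0.019 = 68.85073
P_0 = D_1/(1+r)^1 + D_2/(1+r)^2 + D_3/(1+r)^3 + D_4/(1+r)^4 + TV/(1+r)^4
    = 0.86979 + 0.89003 + 0.91075 + 0.93195 + 51.74774 = 55.35026

55.35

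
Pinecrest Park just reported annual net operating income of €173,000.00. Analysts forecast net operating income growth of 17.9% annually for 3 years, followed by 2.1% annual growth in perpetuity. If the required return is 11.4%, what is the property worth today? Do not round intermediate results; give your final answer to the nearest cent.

D_1 = 203967.00000
D_2 = 240477.09300
D_3 = 283522.49265
Terminal value at year 3: TV = D_3×(1+g_2)/(r−g_2) = 289476.46499/0.093 = 3112650.16121
P_0 = D_1/(1+r)^1 + D_2/(1+r)^2 + D_3/(1+r)^3 + TV/(1+r)^3
    = 183094.25494 + 193777.49243 + 205084.07862 + 2251514.45449 = 2833470.28048

€2833470.28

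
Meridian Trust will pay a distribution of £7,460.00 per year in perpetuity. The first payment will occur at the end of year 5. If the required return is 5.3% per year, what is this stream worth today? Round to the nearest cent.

£114485.23

Value at end of year 4: C / r = £7,460.00 / 0.053 = £140,754.7170
Discount to today: PV = £140,754.7170 / (1 + 0.053)^4 = £140,754.7170 / 1.229457 = £114,485.23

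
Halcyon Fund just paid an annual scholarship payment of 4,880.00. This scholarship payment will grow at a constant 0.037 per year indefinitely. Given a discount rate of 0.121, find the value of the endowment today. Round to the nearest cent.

D₁ = D₀ × (1 + g) = 4,880.00 × 1.037 = 5,060.5600
Growing perpetuity: P = D₁ / (r − g) = 5,060.5600 / (0.121 − 0.037) = 60,244.76

60244.76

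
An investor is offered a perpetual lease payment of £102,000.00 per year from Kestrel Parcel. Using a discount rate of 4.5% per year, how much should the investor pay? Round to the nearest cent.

£2266666.67

Level perpetuity: PV = C / r = £102,000.00 / 0.045 = £2,266,666.67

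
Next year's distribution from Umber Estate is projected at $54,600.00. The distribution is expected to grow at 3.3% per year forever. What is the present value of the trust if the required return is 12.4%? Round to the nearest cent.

$600000.00

Growing perpetuity: P = D₁ / (r − g) = $54,600.0000 / (0.124 − 0.033) = $600,000.00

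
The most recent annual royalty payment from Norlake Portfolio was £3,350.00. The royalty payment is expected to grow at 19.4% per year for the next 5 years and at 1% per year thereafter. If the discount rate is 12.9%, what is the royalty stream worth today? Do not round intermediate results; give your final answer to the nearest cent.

D_1 = 3999.90000
D_2 = 4775.88060
D_3 = 5702.40144
D_4 = 6808.66732
D_5 = 8129.54877
Terminal value at year 5: TV = D_5×(1+g_2)/(r−g_2) = 8210.84426/0.119 = 68998.69128
P_0 = D_1/(1+r)^1 + D_2/(1+r)^2 + D_3/(1+r)^3 + D_4/(1+r)^4 + D_5/(1+r)^5 + TV/(1+r)^5
    = 3542.86980 + 3746.84370 + 3962.56101 + 4190.69782 + 4431.96918 + 37615.87285 = 57490.81435

£57490.81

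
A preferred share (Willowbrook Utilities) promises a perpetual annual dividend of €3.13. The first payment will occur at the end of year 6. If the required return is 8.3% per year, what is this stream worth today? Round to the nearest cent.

Value at end of year 5: C / r = €3.13 / 0.083 = €37.7108
Discount to today: PV = €37.7108 / (1 + 0.083)^5 = €37.7108 / 1.489849 = €25.31

€25.31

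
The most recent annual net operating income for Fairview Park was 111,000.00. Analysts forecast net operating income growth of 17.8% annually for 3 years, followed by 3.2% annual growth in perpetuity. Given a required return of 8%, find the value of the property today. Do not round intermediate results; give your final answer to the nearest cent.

D_1 = 130758.00000
D_2 = 154032.92400
D_3 = 181450.78447
Terminal value at year 3: TV = D_3×(1+g_2)/(r−g_2) = 187257.20958/0.048 = 3901191.86615
P_0 = D_1/(1+r)^1 + D_2/(1+r)^2 + D_3/(1+r)^3 + TV/(1+r)^3
    = 121072.22222 + 132058.40535 + 144041.48287 + 3096891.88175 = 3494063.99220

3494063.99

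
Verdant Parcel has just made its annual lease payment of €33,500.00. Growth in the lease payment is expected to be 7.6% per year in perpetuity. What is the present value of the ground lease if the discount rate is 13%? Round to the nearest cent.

€667518.52

D₁ = D₀ × (1 + g) = €33,500.00 × 1.076 = €36,046.0000
Growing perpetuity: P = D₁ / (r − g) = €36,046.0000 / (0.13 − 0.076) = €667,518.52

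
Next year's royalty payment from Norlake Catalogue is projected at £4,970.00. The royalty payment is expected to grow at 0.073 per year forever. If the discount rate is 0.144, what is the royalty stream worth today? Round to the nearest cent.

Growing perpetuity: P = D₁ / (r − g) = £4,970.0000 / (0.144 − 0.073) = £70,000.00

£70000.00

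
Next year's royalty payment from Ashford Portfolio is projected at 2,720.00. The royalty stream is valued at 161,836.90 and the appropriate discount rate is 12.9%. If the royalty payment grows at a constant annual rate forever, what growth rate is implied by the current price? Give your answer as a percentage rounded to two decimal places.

11.22%

P = D₁/(r−g) ⇒ g = r − D₁/P = 0.129 − 2,720.00/161,836.90 = 0.112193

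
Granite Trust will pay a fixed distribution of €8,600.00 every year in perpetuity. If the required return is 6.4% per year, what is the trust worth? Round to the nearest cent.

€134375.00

Level perpetuity: PV = C / r = €8,600.00 / 0.064 = €134,375.00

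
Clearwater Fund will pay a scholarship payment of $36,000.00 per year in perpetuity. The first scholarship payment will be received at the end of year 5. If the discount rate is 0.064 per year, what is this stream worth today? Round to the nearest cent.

$438890.33

Value at end of year 4: C / r = $36,000.00 / 0.064 = $562,500.0000
Discount to today: PV = $562,500.0000 / (1 + 0.064)^4 = $562,500.0000 / 1.281641 = $438,890.33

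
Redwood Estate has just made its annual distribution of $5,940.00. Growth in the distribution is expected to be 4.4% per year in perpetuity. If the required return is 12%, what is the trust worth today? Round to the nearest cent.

$81596.84

D₁ = D₀ × (1 + g) = $5,940.00 × 1.044 = $6,201.3600
Growing perpetuity: P = D₁ / (r − g) = $6,201.3600 / (0.12 − 0.044) = $81,596.84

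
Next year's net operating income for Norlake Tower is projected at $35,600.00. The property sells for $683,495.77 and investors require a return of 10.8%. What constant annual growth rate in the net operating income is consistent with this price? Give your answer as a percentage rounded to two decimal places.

5.59%

P = D₁/(r−g) ⇒ g = r − D₁/P = 0.108 − $35,600.00/$683,495.77 = 0.055915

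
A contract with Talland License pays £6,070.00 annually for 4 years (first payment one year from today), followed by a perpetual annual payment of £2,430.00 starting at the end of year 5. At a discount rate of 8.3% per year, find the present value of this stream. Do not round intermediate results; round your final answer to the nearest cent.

£41253.18

PV of 4-year annuity: £6,070.00 × [1 − (1+0.083)^−4] / 0.083 = 19971.08573
Perpetuity value at year 4: £2,430.00 / 0.083 = 29277.10843
PV of perpetuity: 29277.10843 / (1+0.083)^4 = 21282.09388
Total PV = 19971.08573 + 21282.09388 = 41253.17961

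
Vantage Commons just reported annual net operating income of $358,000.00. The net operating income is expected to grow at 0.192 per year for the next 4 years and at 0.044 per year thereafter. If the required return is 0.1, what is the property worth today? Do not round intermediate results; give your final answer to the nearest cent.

D_1 = 426736.00000
D_2 = 508669.31200
D_3 = 606333.81990
D_4 = 722749.91333
Terminal value at year 4: TV = D_4×(1+g_2)/(r−g_2) = 754550.90951/0.056 = 13474123.38414
P_0 = D_1/(1+r)^1 + D_2/(1+r)^2 + D_3/(1+r)^3 + D_4/(1+r)^4 + TV/(1+r)^4
    = 387941.81818 + 420387.86116 + 455547.57318 + 493647.91567 + 9203007.57062 = 10960532.73880

$10960532.74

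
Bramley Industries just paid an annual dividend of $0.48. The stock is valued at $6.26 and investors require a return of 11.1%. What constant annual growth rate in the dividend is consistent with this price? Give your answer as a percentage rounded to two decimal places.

3.19%

P = D₀(1+g)/(r−g) ⇒ P(r−g) = D₀(1+g) ⇒ g(P+D₀) = P·r − D₀
g = (P·r − D₀)/(P + D₀) = ($6.26×0.111 − $0.48) / ($6.26 + $0.48) = 0.031878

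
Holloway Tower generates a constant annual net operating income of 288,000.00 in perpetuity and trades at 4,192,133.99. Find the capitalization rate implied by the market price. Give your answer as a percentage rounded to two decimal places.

6.87%

P = C/r ⇒ r = C/P = 288,000.00/4,192,133.99 = 0.068700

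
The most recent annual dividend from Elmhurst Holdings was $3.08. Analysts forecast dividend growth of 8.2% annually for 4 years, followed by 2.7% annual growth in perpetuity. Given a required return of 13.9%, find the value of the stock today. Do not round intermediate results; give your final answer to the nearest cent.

$33.85

D_1 = 3.33256
D_2 = 3.60583
D_3 = 3.90151
D_4 = 4.22143
Terminal value at year 4: TV = D_4×(1+g_2)/(r−g_2) = 4.33541/0.112 = 38.70902
P_0 = D_1/(1+r)^1 + D_2/(1+r)^2 + D_3/(1+r)^3 + D_4/(1+r)^4 + TV/(1+r)^4
    = 2.92586 + 2.77944 + 2.64035 + 2.50822 + 22.99944 = 33.85331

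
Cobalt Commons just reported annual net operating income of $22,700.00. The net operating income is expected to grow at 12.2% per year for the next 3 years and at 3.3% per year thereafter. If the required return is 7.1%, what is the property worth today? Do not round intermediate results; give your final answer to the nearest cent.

$784294.62

D_1 = 25469.40000
D_2 = 28576.66680
D_3 = 32063.02015
Terminal value at year 3: TV = D_3×(1+g_2)/(r−g_2) = 33121.09981/0.038 = 871607.88986
P_0 = D_1/(1+r)^1 + D_2/(1+r)^2 + D_3/(1+r)^3 + TV/(1+r)^3
    = 23780.95238 + 24913.37868 + 26099.73005 + 709500.55638 = 784294.61750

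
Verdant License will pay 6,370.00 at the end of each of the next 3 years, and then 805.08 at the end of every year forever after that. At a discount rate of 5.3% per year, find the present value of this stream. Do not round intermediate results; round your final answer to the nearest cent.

PV of 3-year annuity: 6,370.00 × [1 − (1+0.053)^−3] / 0.053 = 17250.03379
Perpetuity value at year 3: 805.08 / 0.053 = 15190.18868
PV of perpetuity: 15190.18868 / (1+0.053)^3 = 13010.02271
Total PV = 17250.03379 + 13010.02271 = 30260.05650

30260.06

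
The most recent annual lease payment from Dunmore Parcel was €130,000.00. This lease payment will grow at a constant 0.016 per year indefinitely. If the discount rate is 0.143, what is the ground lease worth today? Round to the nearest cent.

€1040000.00

D₁ = D₀ × (1 + g) = €130,000.00 × 1.016 = €132,080.0000
Growing perpetuity: P = D₁ / (r − g) = €132,080.0000 / (0.143 − 0.016) = €1,040,000.00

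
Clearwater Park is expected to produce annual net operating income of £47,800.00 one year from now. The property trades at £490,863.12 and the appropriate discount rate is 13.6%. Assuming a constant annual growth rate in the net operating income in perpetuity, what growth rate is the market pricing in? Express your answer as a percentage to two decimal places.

3.86%

P = D₁/(r−g) ⇒ g = r − D₁/P = 0.136 − £47,800.00/£490,863.12 = 0.038621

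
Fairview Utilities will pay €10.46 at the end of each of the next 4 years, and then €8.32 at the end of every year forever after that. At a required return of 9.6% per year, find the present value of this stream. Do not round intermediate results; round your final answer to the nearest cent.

€93.51

PV of 4-year annuity: €10.46 × [1 − (1+0.096)^−4] / 0.096 = 33.44594
Perpetuity value at year 4: €8.32 / 0.096 = 86.66667
PV of perpetuity: 86.66667 / (1+0.096)^4 = 60.06340
Total PV = 33.44594 + 60.06340 = 93.50934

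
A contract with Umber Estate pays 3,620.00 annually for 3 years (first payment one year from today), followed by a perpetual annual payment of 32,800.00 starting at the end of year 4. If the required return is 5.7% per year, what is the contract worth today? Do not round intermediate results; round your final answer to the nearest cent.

497005.15

PV of 3-year annuity: 3,620.00 × [1 − (1+0.057)^−3] / 0.057 = 9730.26347
Perpetuity value at year 3: 32,800.00 / 0.057 = 575438.59649
PV of perpetuity: 575438.59649 / (1+0.057)^3 = 487274.88327
Total PV = 9730.26347 + 487274.88327 = 497005.14674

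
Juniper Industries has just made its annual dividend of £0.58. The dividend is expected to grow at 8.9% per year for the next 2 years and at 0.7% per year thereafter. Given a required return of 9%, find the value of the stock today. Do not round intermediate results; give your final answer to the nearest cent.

£8.18

D_1 = 0.63162
D_2 = 0.68783
Terminal value at year 2: TV = D_2×(1+g_2)/(r−g_2) = 0.69265/0.083 = 8.34517
P_0 = D_1/(1+r)^1 + D_2/(1+r)^2 + TV/(1+r)^2
    = 0.57947 + 0.57894 + 7.02396 = 8.18237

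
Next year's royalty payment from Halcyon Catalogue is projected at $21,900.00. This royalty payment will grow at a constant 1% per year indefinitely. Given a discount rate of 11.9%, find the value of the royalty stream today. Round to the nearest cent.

$200917.43

Growing perpetuity: P = D₁ / (r − g) = $21,900.0000 / (0.119 − 0.01) = $200,917.43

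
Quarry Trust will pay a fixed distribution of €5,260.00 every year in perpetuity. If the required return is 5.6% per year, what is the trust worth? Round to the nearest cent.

€93928.57

Level perpetuity: PV = C / r = €5,260.00 / 0.056 = €93,928.57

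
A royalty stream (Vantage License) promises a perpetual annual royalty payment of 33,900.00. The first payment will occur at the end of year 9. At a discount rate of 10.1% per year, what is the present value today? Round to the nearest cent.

Value at end of year 8: C / r = 33,900.00 / 0.101 = 335,643.5644
Discount to today: PV = 335,643.5644 / (1 + 0.101)^8 = 335,643.5644 / 2.159228 = 155,446.08

155446.08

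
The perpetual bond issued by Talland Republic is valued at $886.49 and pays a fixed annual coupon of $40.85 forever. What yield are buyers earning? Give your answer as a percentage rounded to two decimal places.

P = C/r ⇒ r = C/P = $40.85/$886.49 = 0.046081

4.61%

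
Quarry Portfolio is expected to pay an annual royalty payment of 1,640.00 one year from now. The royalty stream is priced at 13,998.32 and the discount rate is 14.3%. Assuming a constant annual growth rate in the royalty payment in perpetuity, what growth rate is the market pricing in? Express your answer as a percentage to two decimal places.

2.58%

P = D₁/(r−g) ⇒ g = r − D₁/P = 0.143 − 1,640.00/13,998.32 = 0.025843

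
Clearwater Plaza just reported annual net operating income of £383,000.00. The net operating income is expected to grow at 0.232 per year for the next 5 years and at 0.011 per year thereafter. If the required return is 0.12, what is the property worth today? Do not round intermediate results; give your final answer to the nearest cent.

D_1 = 471856.00000
D_2 = 581326.59200
D_3 = 716194.36134
D_4 = 882351.45318
D_5 = 1087056.99031
Terminal value at year 5: TV = D_5×(1+g_2)/(r−g_2) = 1099014.61721/0.109 = 10082702.91015
P_0 = D_1/(1+r)^1 + D_2/(1+r)^2 + D_3/(1+r)^3 + D_4/(1+r)^4 + D_5/(1+r)^5 + TV/(1+r)^5
    = 421300.00000 + 463430.00000 + 509773.00000 + 560750.30000 + 616825.33000 + 5721196.40945 = 8293275.03945

£8293275.04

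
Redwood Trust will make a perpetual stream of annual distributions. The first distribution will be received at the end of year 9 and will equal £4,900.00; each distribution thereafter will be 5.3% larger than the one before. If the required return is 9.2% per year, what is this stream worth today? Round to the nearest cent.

Value at end of year 8: C₁ / (r − g) = £4,900.00 / (0.092 − 0.053) = £125,641.0256
Discount to today: PV = £125,641.0256 / (1 + 0.092)^8 = £125,641.0256 / 2.022000 = £62,137.01

£62137.01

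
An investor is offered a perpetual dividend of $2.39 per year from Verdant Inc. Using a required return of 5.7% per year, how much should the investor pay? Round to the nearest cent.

$41.93

Level perpetuity: PV = C / r = $2.39 / 0.057 = $41.93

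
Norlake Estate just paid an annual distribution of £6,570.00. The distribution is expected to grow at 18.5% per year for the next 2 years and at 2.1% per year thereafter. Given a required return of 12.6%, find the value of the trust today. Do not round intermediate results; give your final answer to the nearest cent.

D_1 = 7785.45000
D_2 = 9225.75825
Terminal value at year 2: TV = D_2×(1+g_2)/(r−g_2) = 9419.49917/0.105 = 89709.51594
P_0 = D_1/(1+r)^1 + D_2/(1+r)^2 + TV/(1+r)^2
    = 6914.25400 + 7276.54617 + 70755.74893 = 84946.54910

£84946.55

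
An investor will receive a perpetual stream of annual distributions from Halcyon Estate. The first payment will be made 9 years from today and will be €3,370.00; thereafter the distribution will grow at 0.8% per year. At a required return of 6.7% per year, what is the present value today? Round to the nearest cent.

Value at end of year 8: C₁ / (r − g) = €3,370.00 / (0.067 − 0.008) = €57,118.6441
Discount to today: PV = €57,118.6441 / (1 + 0.067)^8 = €57,118.6441 / 1.680023 = €33,998.72

€33998.72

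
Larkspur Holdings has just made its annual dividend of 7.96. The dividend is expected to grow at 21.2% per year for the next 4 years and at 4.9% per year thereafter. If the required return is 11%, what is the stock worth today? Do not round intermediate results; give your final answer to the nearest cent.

D_1 = 9.64752
D_2 = 11.69279
D_3 = 14.17167
D_4 = 17.17606
Terminal value at year 4: TV = D_4×(1+g_2)/(r−g_2) = 18.01769/0.061 = 295.37192
P_0 = D_1/(1+r)^1 + D_2/(1+r)^2 + D_3/(1+r)^3 + D_4/(1+r)^4 + TV/(1+r)^4
    = 8.69146 + 9.49013 + 10.36220 + 11.31440 + 194.57063 = 234.42883

234.43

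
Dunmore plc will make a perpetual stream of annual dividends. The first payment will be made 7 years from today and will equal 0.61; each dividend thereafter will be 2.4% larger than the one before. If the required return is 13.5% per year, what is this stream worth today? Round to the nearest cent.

Value at end of year 6: C₁ / (r − g) = 0.61 / (0.135 − 0.024) = 5.4955
Discount to today: PV = 5.4955 / (1 + 0.135)^6 = 5.4955 / 2.137840 = 2.57

2.57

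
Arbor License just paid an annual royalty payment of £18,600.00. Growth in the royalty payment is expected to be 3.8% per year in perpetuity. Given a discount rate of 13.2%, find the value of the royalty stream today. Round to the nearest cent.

D₁ = D₀ × (1 + g) = £18,600.00 × 1.038 = £19,306.8000
Growing perpetuity: P = D₁ / (r − g) = £19,306.8000 / (0.132 − 0.038) = £205,391.49

£205391.49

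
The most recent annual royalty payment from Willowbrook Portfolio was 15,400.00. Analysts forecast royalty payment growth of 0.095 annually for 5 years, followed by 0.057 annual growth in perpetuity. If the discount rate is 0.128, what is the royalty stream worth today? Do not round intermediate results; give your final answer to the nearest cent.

D_1 = 16863.00000
D_2 = 18464.98500
D_3 = 20219.15858
D_4 = 22139.97864
D_5 = 24243.27661
Terminal value at year 5: TV = D_5×(1+g_2)/(r−g_2) = 25625.14338/0.071 = 360917.51235
P_0 = D_1/(1+r)^1 + D_2/(1+r)^2 + D_3/(1+r)^3 + D_4/(1+r)^4 + D_5/(1+r)^5 + TV/(1+r)^5
    = 14949.46809 + 14512.11663 + 14087.56002 + 13675.42396 + 13275.34506 + 197634.36245 = 268134.27620

268134.28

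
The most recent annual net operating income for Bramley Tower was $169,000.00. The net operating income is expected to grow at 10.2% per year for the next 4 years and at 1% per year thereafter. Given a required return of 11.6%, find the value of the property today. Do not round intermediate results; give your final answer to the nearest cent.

D_1 = 186238.00000
D_2 = 205234.27600
D_3 = 226168.17215
D_4 = 249237.32571
Terminal value at year 4: TV = D_4×(1+g_2)/(r−g_2) = 251729.69897/0.106 = 2374808.48084
P_0 = D_1/(1+r)^1 + D_2/(1+r)^2 + D_3/(1+r)^3 + D_4/(1+r)^4 + TV/(1+r)^4
    = 166879.92832 + 164786.45251 + 162719.23895 + 160677.95817 + 1530988.09204 = 2186051.67000

$2186051.67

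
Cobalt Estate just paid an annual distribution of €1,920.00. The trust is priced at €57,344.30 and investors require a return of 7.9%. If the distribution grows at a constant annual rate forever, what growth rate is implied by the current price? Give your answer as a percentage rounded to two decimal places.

P = D₀(1+g)/(r−g) ⇒ P(r−g) = D₀(1+g) ⇒ g(P+D₀) = P·r − D₀
g = (P·r − D₀)/(P + D₀) = (€57,344.30×0.079 − €1,920.00) / (€57,344.30 + €1,920.00) = 0.044043

4.40%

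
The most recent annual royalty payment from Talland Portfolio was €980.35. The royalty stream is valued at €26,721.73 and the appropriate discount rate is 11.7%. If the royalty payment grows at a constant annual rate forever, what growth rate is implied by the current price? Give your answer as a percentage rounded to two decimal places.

P = D₀(1+g)/(r−g) ⇒ P(r−g) = D₀(1+g) ⇒ g(P+D₀) = P·r − D₀
g = (P·r − D₀)/(P + D₀) = (€26,721.73×0.117 − €980.35) / (€26,721.73 + €980.35) = 0.077470

7.75%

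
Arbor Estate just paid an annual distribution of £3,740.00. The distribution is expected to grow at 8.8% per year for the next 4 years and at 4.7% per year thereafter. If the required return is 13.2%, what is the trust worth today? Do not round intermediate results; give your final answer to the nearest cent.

D_1 = 4069.12000
D_2 = 4427.20256
D_3 = 4816.79639
D_4 = 5240.67447
Terminal value at year 4: TV = D_4×(1+g_2)/(r−g_2) = 5486.98617/0.085 = 64552.77844
P_0 = D_1/(1+r)^1 + D_2/(1+r)^2 + D_3/(1+r)^3 + D_4/(1+r)^4 + TV/(1+r)^4
    = 3594.62898 + 3454.90841 + 3320.61869 + 3191.54870 + 39312.37050 = 52874.07528

£52874.08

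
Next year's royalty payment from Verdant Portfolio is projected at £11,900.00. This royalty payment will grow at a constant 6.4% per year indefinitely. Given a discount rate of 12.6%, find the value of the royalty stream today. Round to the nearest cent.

£191935.48

Growing perpetuity: P = D₁ / (r − g) = £11,900.0000 / (0.126 − 0.064) = £191,935.48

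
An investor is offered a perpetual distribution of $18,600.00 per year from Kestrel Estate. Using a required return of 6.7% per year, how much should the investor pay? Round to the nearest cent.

Level perpetuity: PV = C / r = $18,600.00 / 0.067 = $277,611.94

$277611.94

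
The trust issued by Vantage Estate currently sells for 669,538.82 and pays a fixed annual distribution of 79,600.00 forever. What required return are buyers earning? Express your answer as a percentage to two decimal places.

11.89%

P = C/r ⇒ r = C/P = 79,600.00/669,538.82 = 0.118888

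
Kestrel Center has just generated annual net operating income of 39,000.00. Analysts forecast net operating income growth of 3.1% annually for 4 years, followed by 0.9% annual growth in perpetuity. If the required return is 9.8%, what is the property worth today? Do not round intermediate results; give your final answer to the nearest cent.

D_1 = 40209.00000
D_2 = 41455.47900
D_3 = 42740.59885
D_4 = 44065.55741
Terminal value at year 4: TV = D_4×(1+g_2)/(r−g_2) = 44462.14743/0.089 = 499574.69023
P_0 = D_1/(1+r)^1 + D_2/(1+r)^2 + D_3/(1+r)^3 + D_4/(1+r)^4 + TV/(1+r)^4
    = 36620.21858 + 34385.65151 + 32287.43780 + 30317.25717 + 343709.12903 = 477319.69408

477319.69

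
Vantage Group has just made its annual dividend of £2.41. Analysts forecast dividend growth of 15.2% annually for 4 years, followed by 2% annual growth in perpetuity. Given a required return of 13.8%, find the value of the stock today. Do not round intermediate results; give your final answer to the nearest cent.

D_1 = 2.77632
D_2 = 3.19832
D_3 = 3.68447
D_4 = 4.24450
Terminal value at year 4: TV = D_4×(1+g_2)/(r−g_2) = 4.32939/0.118 = 36.68978
P_0 = D_1/(1+r)^1 + D_2/(1+r)^2 + D_3/(1+r)^3 + D_4/(1+r)^4 + TV/(1+r)^4
    = 2.43965 + 2.46966 + 2.50004 + 2.53080 + 21.87641 = 31.81657

£31.82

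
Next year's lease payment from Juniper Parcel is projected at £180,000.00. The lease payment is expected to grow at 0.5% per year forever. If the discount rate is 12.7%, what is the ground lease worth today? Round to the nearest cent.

£1475409.84

Growing perpetuity: P = D₁ / (r − g) = £180,000.0000 / (0.127 − 0.005) = £1,475,409.84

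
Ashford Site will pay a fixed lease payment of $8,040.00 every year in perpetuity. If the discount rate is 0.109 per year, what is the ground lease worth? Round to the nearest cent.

$73761.47

Level perpetuity: PV = C / r = $8,040.00 / 0.109 = $73,761.47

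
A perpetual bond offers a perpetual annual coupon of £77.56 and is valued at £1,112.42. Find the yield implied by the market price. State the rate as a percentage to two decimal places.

P = C/r ⇒ r = C/P = £77.56/£1,112.42 = 0.069722

6.97%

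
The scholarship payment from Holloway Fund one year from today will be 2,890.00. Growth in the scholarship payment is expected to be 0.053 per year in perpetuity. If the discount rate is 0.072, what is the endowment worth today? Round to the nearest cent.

Growing perpetuity: P = D₁ / (r − g) = 2,890.0000 / (0.072 − 0.053) = 152,105.26

152105.26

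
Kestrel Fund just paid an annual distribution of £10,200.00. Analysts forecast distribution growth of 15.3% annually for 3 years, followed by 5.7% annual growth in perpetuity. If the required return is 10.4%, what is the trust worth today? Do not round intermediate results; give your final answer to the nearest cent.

D_1 = 11760.60000
D_2 = 13559.97180
D_3 = 15634.64749
Terminal value at year 3: TV = D_3×(1+g_2)/(r−g_2) = 16525.82239/0.047 = 351613.24238
P_0 = D_1/(1+r)^1 + D_2/(1+r)^2 + D_3/(1+r)^3 + TV/(1+r)^3
    = 10652.71739 + 11125.52822 + 11619.32431 + 261311.18707 = 294708.75699

£294708.76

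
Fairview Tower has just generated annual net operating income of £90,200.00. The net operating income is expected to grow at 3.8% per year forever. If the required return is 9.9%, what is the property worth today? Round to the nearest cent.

£1534878.69

D₁ = D₀ × (1 + g) = £90,200.00 × 1.038 = £93,627.6000
Growing perpetuity: P = D₁ / (r − g) = £93,627.6000 / (0.099 − 0.038) = £1,534,878.69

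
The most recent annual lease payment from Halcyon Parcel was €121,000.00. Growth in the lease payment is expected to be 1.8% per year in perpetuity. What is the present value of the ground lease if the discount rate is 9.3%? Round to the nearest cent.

€1642373.33

D₁ = D₀ × (1 + g) = €121,000.00 × 1.018 = €123,178.0000
Growing perpetuity: P = D₁ / (r − g) = €123,178.0000 / (0.093 − 0.018) = €1,642,373.33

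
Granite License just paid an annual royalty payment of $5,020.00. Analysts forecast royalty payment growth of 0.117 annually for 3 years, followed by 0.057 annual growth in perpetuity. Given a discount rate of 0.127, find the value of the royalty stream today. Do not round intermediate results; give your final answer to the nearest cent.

$88596.37

D_1 = 5607.34000
D_2 = 6263.39878
D_3 = 6996.21644
Terminal value at year 3: TV = D_3×(1+g_2)/(r−g_2) = 7395.00077/0.07 = 105642.86820
P_0 = D_1/(1+r)^1 + D_2/(1+r)^2 + D_3/(1+r)^3 + TV/(1+r)^3
    = 4975.45697 + 4931.30917 + 4887.55310 + 73802.05174 = 88596.37097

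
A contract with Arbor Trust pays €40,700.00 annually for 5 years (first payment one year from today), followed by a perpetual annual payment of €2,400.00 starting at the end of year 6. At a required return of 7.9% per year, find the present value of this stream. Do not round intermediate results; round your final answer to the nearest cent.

€183704.43

PV of 5-year annuity: €40,700.00 × [1 − (1+0.079)^−5] / 0.079 = 162932.49835
Perpetuity value at year 5: €2,400.00 / 0.079 = 30379.74684
PV of perpetuity: 30379.74684 / (1+0.079)^5 = 20771.93366
Total PV = 162932.49835 + 20771.93366 = 183704.43202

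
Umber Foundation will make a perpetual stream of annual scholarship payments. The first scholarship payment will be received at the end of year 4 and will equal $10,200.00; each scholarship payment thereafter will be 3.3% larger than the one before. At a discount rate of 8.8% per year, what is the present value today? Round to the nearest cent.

$143996.12

Value at end of year 3: C₁ / (r − g) = $10,200.00 / (0.088 − 0.033) = $185,454.5455
Discount to today: PV = $185,454.5455 / (1 + 0.088)^3 = $185,454.5455 / 1.287913 = $143,996.12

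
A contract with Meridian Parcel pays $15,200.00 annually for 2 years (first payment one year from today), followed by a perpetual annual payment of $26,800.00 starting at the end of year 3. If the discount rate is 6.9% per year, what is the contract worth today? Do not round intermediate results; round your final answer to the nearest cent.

PV of 2-year annuity: $15,200.00 × [1 − (1+0.069)^−2] / 0.069 = 27520.01512
Perpetuity value at year 2: $26,800.00 / 0.069 = 388405.79710
PV of perpetuity: 388405.79710 / (1+0.069)^2 = 339883.66518
Total PV = 27520.01512 + 339883.66518 = 367403.68030

$367403.68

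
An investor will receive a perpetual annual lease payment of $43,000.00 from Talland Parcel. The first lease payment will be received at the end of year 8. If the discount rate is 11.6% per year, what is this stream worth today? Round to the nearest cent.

$171933.74

Value at end of year 7: C / r = $43,000.00 / 0.116 = $370,689.6552
Discount to today: PV = $370,689.6552 / (1 + 0.116)^7 = $370,689.6552 / 2.156003 = $171,933.74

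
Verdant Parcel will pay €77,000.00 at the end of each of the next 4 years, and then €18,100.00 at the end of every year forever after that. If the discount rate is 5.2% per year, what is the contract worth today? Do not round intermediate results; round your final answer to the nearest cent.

€555966.74

PV of 4-year annuity: €77,000.00 × [1 − (1+0.052)^−4] / 0.052 = 271774.46044
Perpetuity value at year 4: €18,100.00 / 0.052 = 348076.92308
PV of perpetuity: 348076.92308 / (1+0.052)^4 = 284192.27718
Total PV = 271774.46044 + 284192.27718 = 555966.73762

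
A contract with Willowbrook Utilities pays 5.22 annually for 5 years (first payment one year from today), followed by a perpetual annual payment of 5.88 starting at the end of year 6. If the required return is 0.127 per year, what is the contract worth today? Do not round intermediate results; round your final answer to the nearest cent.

PV of 5-year annuity: 5.22 × [1 − (1+0.127)^−5] / 0.127 = 18.49514
Perpetuity value at year 5: 5.88 / 0.127 = 46.29921
PV of perpetuity: 46.29921 / (1+0.127)^5 = 25.46561
Total PV = 18.49514 + 25.46561 = 43.96075

43.96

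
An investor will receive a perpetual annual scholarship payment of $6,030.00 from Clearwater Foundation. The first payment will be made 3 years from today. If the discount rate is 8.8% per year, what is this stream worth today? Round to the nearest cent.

$57886.44

Value at end of year 2: C / r = $6,030.00 / 0.088 = $68,522.7273
Discount to today: PV = $68,522.7273 / (1 + 0.088)^2 = $68,522.7273 / 1.183744 = $57,886.44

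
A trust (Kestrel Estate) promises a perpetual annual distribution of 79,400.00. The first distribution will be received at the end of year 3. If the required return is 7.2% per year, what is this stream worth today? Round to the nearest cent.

959618.11

Value at end of year 2: C / r = 79,400.00 / 0.072 = 1,102,777.7778
Discount to today: PV = 1,102,777.7778 / (1 + 0.072)^2 = 1,102,777.7778 / 1.149184 = 959,618.11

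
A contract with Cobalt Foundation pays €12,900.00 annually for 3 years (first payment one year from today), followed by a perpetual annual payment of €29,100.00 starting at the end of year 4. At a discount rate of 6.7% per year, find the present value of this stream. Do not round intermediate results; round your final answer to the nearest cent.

PV of 3-year annuity: €12,900.00 × [1 − (1+0.067)^−3] / 0.067 = 34040.09339
Perpetuity value at year 3: €29,100.00 / 0.067 = 434328.35821
PV of perpetuity: 434328.35821 / (1+0.067)^3 = 357540.24056
Total PV = 34040.09339 + 357540.24056 = 391580.33395

€391580.33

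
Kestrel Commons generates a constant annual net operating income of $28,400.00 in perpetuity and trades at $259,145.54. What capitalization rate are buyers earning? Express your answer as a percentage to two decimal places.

10.96%

P = C/r ⇒ r = C/P = $28,400.00/$259,145.54 = 0.109591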